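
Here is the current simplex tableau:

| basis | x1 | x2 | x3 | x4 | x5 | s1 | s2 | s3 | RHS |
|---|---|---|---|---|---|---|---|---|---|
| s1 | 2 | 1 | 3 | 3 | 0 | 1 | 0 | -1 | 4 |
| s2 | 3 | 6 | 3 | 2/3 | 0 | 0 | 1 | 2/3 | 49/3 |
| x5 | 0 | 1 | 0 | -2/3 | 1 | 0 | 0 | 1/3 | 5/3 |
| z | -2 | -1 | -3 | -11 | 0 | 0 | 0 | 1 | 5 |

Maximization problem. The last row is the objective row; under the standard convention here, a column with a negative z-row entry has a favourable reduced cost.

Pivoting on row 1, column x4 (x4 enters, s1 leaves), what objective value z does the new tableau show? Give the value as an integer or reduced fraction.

Minimum ratio for x4: 4/3 = 4/3.
z changes by −(z-row coeff of x4)·ratio = −(-11)·(4/3) = 44/3.
New z = 5 + (44/3) = 59/3.

59/3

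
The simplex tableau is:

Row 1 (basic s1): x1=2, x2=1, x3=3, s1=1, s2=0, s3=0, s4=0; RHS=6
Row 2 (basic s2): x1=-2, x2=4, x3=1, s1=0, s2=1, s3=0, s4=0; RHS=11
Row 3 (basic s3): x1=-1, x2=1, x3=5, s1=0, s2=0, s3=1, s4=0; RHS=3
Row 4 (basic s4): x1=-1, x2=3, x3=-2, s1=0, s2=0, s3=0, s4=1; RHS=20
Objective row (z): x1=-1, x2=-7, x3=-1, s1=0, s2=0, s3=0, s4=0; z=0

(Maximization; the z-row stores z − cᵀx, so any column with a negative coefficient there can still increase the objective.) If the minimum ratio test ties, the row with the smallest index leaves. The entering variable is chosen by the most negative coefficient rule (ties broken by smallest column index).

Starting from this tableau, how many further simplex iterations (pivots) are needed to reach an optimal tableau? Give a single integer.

pivot: x2 in, s2 out → z = 77/4
pivot: x1 in, s1 out → z = 251/10
No improving column remains; optimal.

2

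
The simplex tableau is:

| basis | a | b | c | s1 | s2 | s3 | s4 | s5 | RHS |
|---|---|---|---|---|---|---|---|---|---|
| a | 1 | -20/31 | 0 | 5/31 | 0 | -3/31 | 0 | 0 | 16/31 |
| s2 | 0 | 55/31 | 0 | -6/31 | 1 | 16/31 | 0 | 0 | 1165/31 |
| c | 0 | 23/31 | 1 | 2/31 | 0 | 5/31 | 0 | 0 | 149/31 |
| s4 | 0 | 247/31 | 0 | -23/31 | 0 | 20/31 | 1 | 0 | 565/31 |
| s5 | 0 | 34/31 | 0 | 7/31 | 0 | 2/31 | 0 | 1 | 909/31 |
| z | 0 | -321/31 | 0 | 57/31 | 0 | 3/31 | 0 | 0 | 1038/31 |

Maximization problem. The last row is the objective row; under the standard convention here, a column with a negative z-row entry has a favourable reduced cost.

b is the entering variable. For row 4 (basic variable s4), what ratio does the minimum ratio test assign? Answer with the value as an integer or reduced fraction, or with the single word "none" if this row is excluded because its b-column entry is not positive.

565/247

Ratio = RHS / (b entry) = (565/31) / (247/31) = 565/247.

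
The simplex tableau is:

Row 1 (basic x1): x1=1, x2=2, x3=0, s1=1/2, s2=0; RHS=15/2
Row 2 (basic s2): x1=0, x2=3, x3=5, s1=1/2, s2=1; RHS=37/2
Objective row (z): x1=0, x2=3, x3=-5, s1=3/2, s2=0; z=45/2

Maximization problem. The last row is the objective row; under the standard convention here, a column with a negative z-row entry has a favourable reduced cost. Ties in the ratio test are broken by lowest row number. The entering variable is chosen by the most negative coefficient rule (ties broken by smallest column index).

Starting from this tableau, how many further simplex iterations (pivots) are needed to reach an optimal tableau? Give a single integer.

1

pivot: x3 in, s2 out → z = 41
No improving column remains; optimal.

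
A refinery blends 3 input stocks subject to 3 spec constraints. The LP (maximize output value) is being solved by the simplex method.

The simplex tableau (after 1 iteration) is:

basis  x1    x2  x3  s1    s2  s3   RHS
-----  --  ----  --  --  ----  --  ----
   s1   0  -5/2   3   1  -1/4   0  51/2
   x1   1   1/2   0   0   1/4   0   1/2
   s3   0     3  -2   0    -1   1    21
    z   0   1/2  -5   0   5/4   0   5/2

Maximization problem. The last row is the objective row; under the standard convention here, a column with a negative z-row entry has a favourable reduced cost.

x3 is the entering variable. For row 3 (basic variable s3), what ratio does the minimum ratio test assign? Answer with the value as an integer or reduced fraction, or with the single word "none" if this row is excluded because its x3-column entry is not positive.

The x3 entry in row 3 is -2 ≤ 0, so this row gives no ratio.

none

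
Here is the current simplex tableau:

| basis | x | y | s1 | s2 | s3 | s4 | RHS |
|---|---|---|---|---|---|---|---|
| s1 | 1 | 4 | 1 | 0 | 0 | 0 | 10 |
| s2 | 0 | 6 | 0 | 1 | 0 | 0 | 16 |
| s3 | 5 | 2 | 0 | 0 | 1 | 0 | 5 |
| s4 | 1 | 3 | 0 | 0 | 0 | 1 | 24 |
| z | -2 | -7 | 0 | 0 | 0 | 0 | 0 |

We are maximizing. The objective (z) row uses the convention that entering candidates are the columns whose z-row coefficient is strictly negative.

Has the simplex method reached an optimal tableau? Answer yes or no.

Column x has objective-row coefficient -2, which is negative; an improving pivot exists, so not yet optimal.

no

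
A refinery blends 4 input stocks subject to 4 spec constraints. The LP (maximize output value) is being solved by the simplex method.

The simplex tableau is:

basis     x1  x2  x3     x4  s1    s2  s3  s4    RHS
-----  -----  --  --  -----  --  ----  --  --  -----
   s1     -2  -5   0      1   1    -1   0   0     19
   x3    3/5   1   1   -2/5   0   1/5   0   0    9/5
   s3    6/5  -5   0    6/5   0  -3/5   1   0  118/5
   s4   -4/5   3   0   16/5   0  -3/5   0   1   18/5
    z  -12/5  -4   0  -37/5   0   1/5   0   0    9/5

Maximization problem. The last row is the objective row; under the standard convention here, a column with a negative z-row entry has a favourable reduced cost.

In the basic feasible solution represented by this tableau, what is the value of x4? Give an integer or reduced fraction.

x4 is nonbasic (not in the basis column), so its value in the current BFS is 0.

0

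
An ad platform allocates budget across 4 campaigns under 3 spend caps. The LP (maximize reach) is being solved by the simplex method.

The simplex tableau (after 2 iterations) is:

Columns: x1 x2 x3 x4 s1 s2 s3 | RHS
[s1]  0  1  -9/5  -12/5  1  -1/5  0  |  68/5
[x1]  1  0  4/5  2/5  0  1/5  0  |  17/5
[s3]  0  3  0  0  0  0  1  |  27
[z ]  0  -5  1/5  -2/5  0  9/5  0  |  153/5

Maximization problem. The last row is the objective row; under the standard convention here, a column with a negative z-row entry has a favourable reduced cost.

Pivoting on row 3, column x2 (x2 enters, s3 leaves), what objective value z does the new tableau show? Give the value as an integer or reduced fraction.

378/5

Minimum ratio for x2: 27/3 = 9.
z changes by −(z-row coeff of x2)·ratio = −(-5)·9 = 45.
New z = 153/5 + 45 = 378/5.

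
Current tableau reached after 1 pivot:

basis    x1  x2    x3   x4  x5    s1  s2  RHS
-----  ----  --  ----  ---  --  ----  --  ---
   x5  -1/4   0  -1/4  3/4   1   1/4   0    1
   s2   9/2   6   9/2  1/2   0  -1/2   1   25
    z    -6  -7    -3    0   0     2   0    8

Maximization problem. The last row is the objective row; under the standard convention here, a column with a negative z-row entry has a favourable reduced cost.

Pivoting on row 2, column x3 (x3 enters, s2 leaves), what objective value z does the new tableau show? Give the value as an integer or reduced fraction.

74/3

Minimum ratio for x3: 25/(9/2) = 50/9.
z changes by −(z-row coeff of x3)·ratio = −(-3)·(50/9) = 50/3.
New z = 8 + (50/3) = 74/3.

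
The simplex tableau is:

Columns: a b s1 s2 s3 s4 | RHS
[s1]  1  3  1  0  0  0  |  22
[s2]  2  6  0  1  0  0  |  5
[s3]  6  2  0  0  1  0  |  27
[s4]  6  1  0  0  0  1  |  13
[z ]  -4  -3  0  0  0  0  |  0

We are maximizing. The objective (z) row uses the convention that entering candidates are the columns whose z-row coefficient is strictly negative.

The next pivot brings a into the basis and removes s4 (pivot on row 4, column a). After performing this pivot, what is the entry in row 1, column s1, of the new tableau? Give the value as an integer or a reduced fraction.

Pivot element is row 4, column a: 6.
Normalize row 4: new (row 4, s1) = 0/6 = 0.
row 1 ← row 1 − 1·(new row 4): 1 − 1·0 = 1.

1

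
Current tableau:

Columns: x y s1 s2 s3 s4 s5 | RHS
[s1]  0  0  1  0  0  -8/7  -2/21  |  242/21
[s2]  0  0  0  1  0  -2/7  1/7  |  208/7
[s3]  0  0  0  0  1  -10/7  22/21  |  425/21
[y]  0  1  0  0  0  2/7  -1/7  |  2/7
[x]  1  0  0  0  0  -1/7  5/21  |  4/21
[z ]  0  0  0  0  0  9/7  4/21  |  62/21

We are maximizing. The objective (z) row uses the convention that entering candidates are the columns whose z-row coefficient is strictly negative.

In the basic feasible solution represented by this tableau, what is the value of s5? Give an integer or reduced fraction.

0

s5 is nonbasic (not in the basis column), so its value in the current BFS is 0.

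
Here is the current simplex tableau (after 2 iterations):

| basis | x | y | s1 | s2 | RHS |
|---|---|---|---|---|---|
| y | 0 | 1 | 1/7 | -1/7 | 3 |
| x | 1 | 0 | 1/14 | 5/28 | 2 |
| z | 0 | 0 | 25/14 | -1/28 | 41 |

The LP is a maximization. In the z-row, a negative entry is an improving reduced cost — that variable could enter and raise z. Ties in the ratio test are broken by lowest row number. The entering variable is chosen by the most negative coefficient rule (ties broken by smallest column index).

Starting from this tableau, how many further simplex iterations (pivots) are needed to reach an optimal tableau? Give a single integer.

pivot: s2 in, x out → z = 207/5
No improving column remains; optimal.

1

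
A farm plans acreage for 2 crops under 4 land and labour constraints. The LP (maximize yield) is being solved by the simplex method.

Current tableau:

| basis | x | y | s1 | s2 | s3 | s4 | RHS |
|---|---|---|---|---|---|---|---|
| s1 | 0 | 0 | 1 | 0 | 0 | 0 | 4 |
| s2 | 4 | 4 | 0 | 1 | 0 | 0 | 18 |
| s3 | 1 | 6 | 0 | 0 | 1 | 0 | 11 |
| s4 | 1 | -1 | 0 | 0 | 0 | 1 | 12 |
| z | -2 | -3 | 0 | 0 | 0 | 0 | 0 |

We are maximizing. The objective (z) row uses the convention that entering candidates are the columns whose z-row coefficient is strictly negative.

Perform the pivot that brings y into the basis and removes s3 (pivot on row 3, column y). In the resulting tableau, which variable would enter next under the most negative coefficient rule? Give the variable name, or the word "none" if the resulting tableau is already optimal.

Pivot element 6. New z-row = old z-row − (-3)·(row 3/6).
Updated z-row coefficients: x: -3/2, y: 0, s1: 0, s2: 0, s3: 1/2, s4: 0.
The most negative is -3/2 in column x, so x would enter next.

x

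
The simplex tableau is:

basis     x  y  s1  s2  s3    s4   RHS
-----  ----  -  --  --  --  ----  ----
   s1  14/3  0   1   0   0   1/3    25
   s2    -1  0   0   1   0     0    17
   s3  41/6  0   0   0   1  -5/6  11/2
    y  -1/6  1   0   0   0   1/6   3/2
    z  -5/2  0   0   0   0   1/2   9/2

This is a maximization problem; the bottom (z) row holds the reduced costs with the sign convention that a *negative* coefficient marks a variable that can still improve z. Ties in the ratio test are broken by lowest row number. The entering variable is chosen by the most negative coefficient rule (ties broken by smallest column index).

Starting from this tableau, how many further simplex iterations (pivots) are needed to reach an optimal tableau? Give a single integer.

1

pivot: x in, s3 out → z = 267/41
No improving column remains; optimal.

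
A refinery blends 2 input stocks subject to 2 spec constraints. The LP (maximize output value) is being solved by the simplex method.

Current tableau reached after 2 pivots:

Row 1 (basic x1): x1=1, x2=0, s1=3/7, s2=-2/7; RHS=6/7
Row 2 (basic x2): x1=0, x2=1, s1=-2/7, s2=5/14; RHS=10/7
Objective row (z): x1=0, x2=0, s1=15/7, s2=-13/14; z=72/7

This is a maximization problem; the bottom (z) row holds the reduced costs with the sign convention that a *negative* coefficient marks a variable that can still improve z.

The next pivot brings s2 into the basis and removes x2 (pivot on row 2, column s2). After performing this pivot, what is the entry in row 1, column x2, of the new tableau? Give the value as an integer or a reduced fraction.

Pivot element is row 2, column s2: 5/14.
Normalize row 2: new (row 2, x2) = 1/(5/14) = 14/5.
row 1 ← row 1 − (-2/7)·(new row 2): 0 − (-2/7)·(14/5) = 4/5.

4/5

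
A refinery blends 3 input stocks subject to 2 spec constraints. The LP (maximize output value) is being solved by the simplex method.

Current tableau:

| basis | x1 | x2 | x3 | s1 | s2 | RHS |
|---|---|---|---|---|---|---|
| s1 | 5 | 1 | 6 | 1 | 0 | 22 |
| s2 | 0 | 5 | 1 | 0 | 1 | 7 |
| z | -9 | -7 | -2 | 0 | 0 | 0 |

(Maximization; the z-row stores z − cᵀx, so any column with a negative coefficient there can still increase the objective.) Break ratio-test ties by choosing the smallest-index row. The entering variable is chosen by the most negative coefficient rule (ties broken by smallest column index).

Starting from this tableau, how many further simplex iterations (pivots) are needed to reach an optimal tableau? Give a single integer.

2

pivot: x1 in, s1 out → z = 198/5
pivot: x2 in, s2 out → z = 1172/25
No improving column remains; optimal.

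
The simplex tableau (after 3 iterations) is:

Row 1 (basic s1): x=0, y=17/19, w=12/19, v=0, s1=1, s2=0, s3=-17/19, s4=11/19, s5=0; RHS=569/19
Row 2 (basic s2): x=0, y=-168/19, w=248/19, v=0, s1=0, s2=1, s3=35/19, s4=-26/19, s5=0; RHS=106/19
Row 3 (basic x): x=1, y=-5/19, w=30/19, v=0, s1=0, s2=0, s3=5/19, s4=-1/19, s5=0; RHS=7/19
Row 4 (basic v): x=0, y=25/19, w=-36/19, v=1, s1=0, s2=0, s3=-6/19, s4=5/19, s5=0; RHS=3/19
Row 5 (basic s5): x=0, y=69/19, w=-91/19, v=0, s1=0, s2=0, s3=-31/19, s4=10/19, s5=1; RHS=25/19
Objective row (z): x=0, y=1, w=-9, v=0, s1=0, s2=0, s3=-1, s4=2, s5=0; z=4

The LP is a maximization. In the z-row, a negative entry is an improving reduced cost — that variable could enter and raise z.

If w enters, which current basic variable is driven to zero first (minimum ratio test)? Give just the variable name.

Ratios: row 1 (s1): (569/19)/(12/19) = 569/12; row 2 (s2): (106/19)/(248/19) = 53/124; row 3 (x): (7/19)/(30/19) = 7/30; row 4 (v): entry -36/19 ≤ 0, skip; row 5 (s5): entry -91/19 ≤ 0, skip.
Minimum ratio 7/30 is in the x row, so x leaves.

x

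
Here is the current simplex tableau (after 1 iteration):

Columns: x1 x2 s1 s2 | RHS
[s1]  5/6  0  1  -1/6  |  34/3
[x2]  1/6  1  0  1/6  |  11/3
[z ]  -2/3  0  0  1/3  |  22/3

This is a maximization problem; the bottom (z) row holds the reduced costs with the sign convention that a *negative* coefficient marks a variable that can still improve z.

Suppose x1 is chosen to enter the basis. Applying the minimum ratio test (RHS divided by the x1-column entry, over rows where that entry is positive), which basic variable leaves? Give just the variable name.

s1

Ratios: row 1 (s1): (34/3)/(5/6) = 68/5; row 2 (x2): (11/3)/(1/6) = 22.
Minimum ratio 68/5 is in the s1 row, so s1 leaves.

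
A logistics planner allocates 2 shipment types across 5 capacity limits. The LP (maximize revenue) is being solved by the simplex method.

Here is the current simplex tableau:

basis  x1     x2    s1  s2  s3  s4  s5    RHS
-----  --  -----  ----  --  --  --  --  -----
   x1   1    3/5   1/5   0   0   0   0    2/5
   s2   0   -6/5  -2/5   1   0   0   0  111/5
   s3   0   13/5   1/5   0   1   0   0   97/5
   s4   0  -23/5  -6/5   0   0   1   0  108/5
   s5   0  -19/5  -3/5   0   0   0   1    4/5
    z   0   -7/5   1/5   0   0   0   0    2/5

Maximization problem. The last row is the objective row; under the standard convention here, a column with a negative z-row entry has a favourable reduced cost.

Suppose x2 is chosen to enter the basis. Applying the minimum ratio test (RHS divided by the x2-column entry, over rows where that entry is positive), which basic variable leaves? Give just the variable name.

x1

Ratios: row 1 (x1): (2/5)/(3/5) = 2/3; row 2 (s2): entry -6/5 ≤ 0, skip; row 3 (s3): (97/5)/(13/5) = 97/13; row 4 (s4): entry -23/5 ≤ 0, skip; row 5 (s5): entry -19/5 ≤ 0, skip.
Minimum ratio 2/3 is in the x1 row, so x1 leaves.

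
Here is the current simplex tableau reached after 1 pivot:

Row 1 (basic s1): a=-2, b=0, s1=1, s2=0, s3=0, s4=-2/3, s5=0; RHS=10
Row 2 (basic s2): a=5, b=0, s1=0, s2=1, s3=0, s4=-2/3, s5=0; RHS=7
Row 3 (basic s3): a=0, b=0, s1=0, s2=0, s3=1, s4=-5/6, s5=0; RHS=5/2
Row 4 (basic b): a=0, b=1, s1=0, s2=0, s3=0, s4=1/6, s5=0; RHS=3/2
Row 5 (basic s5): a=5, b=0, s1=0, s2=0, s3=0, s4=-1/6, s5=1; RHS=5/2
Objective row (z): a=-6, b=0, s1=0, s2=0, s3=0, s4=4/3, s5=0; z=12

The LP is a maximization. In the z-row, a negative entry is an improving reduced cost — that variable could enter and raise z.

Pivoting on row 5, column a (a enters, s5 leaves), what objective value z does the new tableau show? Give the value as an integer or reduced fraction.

Minimum ratio for a: (5/2)/5 = 1/2.
z changes by −(z-row coeff of a)·ratio = −(-6)·(1/2) = 3.
New z = 12 + 3 = 15.

15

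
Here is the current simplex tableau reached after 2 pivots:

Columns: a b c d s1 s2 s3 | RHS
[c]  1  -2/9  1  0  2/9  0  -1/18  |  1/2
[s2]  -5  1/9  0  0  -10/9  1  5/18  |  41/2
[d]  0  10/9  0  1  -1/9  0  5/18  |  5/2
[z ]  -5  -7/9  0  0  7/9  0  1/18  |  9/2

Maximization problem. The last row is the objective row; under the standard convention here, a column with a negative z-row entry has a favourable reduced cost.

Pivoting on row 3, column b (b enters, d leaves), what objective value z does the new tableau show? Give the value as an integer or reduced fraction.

Minimum ratio for b: (5/2)/(10/9) = 9/4.
z changes by −(z-row coeff of b)·ratio = −(-7/9)·(9/4) = 7/4.
New z = 9/2 + (7/4) = 25/4.

25/4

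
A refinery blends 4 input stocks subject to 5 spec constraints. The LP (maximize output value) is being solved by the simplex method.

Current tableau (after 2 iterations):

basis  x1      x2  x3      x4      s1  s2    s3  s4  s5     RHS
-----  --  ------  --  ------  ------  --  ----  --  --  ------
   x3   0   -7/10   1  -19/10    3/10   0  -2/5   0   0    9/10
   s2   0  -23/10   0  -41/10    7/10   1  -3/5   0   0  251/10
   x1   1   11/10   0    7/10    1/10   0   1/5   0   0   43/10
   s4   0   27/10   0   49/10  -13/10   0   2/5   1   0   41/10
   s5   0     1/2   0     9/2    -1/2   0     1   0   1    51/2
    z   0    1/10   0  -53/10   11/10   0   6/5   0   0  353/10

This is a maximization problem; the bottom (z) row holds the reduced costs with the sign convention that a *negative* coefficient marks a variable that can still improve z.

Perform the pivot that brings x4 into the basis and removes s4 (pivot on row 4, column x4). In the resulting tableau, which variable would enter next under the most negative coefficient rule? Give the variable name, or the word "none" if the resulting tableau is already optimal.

s1

Pivot element 49/10. New z-row = old z-row − (-53/10)·(row 4/(49/10)).
Updated z-row coefficients: x1: 0, x2: 148/49, x3: 0, x4: 0, s1: -15/49, s2: 0, s3: 80/49, s4: 53/49, s5: 0.
The most negative is -15/49 in column s1, so s1 would enter next.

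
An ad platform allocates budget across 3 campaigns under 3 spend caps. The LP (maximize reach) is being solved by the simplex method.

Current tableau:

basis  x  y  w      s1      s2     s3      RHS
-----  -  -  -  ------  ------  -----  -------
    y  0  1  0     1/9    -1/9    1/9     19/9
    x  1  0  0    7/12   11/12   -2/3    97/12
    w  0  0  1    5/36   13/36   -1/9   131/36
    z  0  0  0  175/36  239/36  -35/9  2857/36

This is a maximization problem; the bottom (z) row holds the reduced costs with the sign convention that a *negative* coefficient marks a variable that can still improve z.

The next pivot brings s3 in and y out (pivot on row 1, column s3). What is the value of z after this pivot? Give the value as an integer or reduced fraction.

Minimum ratio for s3: (19/9)/(1/9) = 19.
z changes by −(z-row coeff of s3)·ratio = −(-35/9)·19 = 665/9.
New z = 2857/36 + (665/9) = 613/4.

613/4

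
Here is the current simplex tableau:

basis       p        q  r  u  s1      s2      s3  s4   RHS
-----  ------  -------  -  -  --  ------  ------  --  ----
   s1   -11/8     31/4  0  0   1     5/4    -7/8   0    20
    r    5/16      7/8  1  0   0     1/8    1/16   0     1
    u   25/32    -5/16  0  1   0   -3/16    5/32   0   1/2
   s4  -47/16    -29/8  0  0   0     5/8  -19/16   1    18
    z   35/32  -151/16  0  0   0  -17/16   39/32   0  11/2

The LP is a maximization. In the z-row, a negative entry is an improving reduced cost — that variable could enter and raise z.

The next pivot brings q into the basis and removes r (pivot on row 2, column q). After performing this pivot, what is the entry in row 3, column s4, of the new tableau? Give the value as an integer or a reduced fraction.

Pivot element is row 2, column q: 7/8.
Normalize row 2: new (row 2, s4) = 0/(7/8) = 0.
row 3 ← row 3 − (-5/16)·(new row 2): 0 − (-5/16)·0 = 0.

0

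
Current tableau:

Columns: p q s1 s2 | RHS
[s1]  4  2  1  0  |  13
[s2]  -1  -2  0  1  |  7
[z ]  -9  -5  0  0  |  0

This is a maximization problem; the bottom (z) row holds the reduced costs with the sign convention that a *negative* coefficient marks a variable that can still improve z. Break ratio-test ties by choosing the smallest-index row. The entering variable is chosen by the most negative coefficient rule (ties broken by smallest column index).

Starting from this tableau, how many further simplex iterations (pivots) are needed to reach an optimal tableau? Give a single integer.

pivot: p in, s1 out → z = 117/4
pivot: q in, p out → z = 65/2
No improving column remains; optimal.

2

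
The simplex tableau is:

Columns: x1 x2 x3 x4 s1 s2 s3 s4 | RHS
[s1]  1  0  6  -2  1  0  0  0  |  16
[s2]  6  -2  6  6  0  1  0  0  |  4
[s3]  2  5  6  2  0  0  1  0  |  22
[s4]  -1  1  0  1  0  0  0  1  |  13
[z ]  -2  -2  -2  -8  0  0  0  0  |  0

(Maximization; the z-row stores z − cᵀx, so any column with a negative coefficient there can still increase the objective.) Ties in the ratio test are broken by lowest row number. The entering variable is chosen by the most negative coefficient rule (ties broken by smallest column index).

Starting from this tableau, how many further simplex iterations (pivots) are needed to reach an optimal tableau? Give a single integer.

2

pivot: x4 in, s2 out → z = 16/3
pivot: x2 in, s3 out → z = 380/17
No improving column remains; optimal.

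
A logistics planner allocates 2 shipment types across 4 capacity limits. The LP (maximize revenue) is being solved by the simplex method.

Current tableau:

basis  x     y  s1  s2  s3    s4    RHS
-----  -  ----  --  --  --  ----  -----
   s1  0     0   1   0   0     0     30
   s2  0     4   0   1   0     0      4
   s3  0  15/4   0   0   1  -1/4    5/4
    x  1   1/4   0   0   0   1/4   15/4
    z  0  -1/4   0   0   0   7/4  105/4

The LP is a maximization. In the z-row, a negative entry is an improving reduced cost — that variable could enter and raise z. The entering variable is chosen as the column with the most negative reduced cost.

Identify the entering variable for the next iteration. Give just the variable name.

Objective-row coefficients: x: 0, y: -1/4, s1: 0, s2: 0, s3: 0, s4: 7/4.
The most negative is -1/4 in column y, so y enters.

y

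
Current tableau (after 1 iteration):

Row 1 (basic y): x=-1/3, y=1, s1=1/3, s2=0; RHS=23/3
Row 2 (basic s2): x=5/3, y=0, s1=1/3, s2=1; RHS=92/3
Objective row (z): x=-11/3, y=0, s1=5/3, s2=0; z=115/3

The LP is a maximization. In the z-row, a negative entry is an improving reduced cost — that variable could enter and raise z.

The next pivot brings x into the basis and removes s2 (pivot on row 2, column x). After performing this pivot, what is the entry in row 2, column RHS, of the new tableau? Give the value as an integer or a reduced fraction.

Pivot element is row 2, column x: 5/3.
Normalize row 2: new (row 2, RHS) = (92/3)/(5/3) = 92/5.
Row 2 is the pivot row, so the entry is 92/5.

92/5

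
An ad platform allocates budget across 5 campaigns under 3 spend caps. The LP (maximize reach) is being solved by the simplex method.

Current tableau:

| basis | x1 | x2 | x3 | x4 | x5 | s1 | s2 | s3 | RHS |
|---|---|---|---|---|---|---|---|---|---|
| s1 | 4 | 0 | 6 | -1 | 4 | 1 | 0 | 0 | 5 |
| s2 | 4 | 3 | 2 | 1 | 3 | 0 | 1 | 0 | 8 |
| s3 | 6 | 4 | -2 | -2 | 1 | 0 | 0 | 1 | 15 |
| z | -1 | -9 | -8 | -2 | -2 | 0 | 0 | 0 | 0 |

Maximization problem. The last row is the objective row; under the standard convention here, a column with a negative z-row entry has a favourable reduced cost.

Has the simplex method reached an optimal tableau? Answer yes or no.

Column x1 has objective-row coefficient -1, which is negative; an improving pivot exists, so not yet optimal.

no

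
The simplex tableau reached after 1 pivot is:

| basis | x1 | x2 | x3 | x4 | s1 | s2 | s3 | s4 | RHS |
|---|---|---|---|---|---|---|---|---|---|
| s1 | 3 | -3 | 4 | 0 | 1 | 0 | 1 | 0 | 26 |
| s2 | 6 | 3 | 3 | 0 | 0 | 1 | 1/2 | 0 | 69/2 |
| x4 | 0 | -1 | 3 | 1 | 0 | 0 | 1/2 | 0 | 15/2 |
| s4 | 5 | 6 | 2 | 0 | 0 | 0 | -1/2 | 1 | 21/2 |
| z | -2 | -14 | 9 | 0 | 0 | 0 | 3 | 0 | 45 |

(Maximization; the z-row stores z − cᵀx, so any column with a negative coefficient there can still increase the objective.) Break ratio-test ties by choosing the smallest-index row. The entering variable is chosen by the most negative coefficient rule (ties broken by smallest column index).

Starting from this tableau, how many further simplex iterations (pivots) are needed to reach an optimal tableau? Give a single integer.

pivot: x2 in, s4 out → z = 139/2
No improving column remains; optimal.

1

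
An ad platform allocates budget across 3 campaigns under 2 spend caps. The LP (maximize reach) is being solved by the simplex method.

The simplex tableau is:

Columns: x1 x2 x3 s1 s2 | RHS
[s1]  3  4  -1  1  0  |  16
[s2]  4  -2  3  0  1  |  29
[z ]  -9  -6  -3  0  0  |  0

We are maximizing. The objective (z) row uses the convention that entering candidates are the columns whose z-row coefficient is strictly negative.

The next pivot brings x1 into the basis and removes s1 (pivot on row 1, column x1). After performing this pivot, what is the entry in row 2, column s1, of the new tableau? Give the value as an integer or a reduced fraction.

-4/3

Pivot element is row 1, column x1: 3.
Normalize row 1: new (row 1, s1) = 1/3 = 1/3.
row 2 ← row 2 − 4·(new row 1): 0 − 4·(1/3) = -4/3.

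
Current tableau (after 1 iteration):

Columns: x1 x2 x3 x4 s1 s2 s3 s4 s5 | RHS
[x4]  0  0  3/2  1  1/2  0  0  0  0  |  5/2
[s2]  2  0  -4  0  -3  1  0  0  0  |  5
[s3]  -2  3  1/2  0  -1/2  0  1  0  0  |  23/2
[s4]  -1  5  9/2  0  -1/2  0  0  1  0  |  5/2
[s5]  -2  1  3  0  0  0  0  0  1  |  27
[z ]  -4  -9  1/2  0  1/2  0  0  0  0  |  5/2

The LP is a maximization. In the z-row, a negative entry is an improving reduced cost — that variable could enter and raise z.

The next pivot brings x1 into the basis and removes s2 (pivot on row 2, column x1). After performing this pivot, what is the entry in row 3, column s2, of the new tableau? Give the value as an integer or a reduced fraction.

1

Pivot element is row 2, column x1: 2.
Normalize row 2: new (row 2, s2) = 1/2 = 1/2.
row 3 ← row 3 − (-2)·(new row 2): 0 − (-2)·(1/2) = 1.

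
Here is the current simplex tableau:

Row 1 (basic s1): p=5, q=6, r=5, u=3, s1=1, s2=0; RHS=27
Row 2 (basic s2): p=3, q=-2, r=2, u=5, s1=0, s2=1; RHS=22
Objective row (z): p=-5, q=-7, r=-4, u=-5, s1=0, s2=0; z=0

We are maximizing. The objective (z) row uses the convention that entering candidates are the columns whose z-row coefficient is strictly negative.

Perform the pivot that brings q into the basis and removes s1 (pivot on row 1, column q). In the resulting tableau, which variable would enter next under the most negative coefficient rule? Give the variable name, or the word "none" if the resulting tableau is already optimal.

Pivot element 6. New z-row = old z-row − (-7)·(row 1/6).
Updated z-row coefficients: p: 5/6, q: 0, r: 11/6, u: -3/2, s1: 7/6, s2: 0.
The most negative is -3/2 in column u, so u would enter next.

u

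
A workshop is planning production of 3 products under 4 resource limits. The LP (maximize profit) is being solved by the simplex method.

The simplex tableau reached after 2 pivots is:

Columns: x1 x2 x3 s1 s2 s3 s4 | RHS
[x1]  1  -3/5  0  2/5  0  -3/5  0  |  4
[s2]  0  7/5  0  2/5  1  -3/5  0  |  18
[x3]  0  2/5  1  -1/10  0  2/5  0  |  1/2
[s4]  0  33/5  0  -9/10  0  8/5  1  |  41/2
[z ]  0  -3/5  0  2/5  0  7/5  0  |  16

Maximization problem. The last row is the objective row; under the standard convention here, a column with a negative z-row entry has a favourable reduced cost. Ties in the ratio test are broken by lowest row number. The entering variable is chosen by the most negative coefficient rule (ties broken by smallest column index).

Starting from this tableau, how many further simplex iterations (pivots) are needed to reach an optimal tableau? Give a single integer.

pivot: x2 in, x3 out → z = 67/4
No improving column remains; optimal.

1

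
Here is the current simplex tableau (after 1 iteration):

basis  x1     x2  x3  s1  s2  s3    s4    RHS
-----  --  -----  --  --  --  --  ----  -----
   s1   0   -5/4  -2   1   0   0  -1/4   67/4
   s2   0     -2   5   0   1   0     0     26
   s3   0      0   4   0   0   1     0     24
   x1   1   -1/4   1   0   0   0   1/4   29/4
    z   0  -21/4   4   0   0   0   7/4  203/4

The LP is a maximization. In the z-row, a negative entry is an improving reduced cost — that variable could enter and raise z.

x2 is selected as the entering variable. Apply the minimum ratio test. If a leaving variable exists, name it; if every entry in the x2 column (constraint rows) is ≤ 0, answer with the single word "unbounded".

unbounded

x2-column entries: row 1: -5/4, row 2: -2, row 3: 0, row 4: -1/4. All ≤ 0, so x2 can increase without bound; the LP is unbounded in this direction.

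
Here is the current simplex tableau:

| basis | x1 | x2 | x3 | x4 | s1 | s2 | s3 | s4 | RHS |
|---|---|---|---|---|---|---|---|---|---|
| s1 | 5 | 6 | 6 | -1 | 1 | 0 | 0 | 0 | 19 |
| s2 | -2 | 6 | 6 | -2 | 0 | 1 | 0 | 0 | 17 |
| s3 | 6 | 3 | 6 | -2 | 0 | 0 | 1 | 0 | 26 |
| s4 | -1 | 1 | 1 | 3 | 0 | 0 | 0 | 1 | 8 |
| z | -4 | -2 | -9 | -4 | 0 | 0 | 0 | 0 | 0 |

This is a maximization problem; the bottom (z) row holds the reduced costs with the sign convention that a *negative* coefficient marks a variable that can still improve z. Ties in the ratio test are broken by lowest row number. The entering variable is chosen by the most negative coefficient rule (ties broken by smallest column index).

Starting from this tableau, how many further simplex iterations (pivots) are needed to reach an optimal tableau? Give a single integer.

pivot: x3 in, s2 out → z = 51/2
pivot: x1 in, s1 out → z = 55/2
pivot: x4 in, s4 out → z = 295/8
No improving column remains; optimal.

3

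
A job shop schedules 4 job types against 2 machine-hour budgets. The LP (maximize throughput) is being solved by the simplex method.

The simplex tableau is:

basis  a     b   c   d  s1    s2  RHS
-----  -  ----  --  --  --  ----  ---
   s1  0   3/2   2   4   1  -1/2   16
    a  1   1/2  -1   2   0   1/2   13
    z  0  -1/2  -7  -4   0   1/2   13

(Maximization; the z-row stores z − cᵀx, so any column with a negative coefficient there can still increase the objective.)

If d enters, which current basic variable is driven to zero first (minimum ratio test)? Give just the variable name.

Ratios: row 1 (s1): 16/4 = 4; row 2 (a): 13/2 = 13/2.
Minimum ratio 4 is in the s1 row, so s1 leaves.

s1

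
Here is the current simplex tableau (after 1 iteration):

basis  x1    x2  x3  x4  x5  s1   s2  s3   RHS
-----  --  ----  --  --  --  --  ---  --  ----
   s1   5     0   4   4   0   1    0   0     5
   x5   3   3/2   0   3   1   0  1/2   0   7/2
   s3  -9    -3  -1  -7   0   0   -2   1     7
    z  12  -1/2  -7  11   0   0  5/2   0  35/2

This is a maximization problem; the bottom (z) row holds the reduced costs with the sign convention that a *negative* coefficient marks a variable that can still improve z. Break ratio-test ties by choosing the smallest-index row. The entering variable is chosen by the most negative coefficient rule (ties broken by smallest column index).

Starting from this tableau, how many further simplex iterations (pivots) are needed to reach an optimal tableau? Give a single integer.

2

pivot: x3 in, s1 out → z = 105/4
pivot: x2 in, x5 out → z = 329/12
No improving column remains; optimal.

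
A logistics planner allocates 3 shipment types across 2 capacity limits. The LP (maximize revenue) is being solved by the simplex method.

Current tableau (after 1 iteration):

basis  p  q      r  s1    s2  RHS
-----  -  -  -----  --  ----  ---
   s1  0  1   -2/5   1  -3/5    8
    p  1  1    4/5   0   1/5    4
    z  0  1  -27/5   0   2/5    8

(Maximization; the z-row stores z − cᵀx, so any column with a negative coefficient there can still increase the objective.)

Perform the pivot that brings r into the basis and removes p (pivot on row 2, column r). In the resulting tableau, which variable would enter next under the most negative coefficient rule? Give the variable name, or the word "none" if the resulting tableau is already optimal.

none

Pivot element 4/5. New z-row = old z-row − (-27/5)·(row 2/(4/5)).
Updated z-row coefficients: p: 27/4, q: 31/4, r: 0, s1: 0, s2: 7/4.
No coefficient is strictly negative; the tableau after this pivot is optimal.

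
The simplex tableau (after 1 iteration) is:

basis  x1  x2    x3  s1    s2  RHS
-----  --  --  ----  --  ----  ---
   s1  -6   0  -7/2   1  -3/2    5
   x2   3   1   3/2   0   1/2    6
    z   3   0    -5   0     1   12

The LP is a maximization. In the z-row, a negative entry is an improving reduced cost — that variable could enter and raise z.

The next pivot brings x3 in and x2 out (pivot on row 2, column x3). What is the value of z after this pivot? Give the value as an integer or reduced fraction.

32

Minimum ratio for x3: 6/(3/2) = 4.
z changes by −(z-row coeff of x3)·ratio = −(-5)·4 = 20.
New z = 12 + 20 = 32.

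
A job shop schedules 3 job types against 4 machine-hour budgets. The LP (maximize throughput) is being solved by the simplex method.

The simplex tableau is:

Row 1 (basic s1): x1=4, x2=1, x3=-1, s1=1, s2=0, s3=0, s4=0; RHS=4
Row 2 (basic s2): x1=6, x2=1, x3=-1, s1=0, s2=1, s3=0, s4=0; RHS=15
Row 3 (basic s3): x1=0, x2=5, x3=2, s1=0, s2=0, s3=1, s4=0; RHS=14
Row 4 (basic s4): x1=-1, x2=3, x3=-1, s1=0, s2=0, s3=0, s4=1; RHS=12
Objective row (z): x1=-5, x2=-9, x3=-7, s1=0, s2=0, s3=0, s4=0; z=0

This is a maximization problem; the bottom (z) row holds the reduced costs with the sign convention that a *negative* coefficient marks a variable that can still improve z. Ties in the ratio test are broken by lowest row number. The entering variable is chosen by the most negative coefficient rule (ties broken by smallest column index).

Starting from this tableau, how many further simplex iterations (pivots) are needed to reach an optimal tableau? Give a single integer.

pivot: x2 in, s3 out → z = 126/5
pivot: x1 in, s1 out → z = 267/10
pivot: x3 in, x2 out → z = 251/4
No improving column remains; optimal.

3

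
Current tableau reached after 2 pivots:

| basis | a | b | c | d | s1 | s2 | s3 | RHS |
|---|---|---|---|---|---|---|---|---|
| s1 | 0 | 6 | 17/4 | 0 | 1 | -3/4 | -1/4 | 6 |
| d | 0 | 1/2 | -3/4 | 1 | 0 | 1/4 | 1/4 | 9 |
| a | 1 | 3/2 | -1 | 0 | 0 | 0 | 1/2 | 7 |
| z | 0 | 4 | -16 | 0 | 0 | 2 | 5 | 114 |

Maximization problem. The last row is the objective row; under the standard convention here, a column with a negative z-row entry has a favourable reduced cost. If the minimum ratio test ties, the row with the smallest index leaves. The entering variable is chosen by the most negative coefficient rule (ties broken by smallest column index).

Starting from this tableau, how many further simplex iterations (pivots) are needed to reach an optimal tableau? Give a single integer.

pivot: c in, s1 out → z = 2322/17
pivot: s2 in, d out → z = 207
No improving column remains; optimal.

2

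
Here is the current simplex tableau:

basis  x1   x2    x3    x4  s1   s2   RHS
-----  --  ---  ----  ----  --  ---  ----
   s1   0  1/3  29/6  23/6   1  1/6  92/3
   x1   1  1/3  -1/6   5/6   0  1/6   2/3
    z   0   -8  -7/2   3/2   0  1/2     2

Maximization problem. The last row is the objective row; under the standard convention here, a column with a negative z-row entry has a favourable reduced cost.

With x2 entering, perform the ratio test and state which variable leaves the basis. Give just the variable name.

x1

Ratios: row 1 (s1): (92/3)/(1/3) = 92; row 2 (x1): (2/3)/(1/3) = 2.
Minimum ratio 2 is in the x1 row, so x1 leaves.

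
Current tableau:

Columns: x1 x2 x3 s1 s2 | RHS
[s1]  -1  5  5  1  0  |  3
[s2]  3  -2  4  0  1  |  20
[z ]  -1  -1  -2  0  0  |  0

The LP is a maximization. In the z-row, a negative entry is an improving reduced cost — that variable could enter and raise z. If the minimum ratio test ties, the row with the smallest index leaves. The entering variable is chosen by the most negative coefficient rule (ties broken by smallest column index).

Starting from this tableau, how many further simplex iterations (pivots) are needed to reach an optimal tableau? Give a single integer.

3

pivot: x3 in, s1 out → z = 6/5
pivot: x1 in, s2 out → z = 146/19
pivot: x2 in, x3 out → z = 135/13
No improving column remains; optimal.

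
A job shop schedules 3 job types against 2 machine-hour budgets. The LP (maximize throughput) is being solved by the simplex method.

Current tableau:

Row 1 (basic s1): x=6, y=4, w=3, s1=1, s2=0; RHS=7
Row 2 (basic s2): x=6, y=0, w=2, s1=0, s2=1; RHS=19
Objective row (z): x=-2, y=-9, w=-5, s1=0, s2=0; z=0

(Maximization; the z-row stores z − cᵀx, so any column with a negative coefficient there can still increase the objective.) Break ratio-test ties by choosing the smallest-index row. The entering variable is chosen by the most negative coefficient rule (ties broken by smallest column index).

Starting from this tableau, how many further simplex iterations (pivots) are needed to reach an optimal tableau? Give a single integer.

pivot: y in, s1 out → z = 63/4
No improving column remains; optimal.

1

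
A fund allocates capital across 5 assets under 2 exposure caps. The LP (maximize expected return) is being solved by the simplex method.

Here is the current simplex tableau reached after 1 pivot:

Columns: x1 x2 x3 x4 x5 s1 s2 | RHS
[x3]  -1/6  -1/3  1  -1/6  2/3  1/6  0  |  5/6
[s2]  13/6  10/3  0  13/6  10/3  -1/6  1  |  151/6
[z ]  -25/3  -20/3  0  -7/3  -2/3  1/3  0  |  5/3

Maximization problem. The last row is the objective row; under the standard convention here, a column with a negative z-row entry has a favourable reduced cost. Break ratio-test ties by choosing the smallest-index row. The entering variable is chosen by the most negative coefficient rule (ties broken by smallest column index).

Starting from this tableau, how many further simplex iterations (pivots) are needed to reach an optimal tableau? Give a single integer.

2

pivot: x1 in, s2 out → z = 1280/13
pivot: s1 in, x3 out → z = 104
No improving column remains; optimal.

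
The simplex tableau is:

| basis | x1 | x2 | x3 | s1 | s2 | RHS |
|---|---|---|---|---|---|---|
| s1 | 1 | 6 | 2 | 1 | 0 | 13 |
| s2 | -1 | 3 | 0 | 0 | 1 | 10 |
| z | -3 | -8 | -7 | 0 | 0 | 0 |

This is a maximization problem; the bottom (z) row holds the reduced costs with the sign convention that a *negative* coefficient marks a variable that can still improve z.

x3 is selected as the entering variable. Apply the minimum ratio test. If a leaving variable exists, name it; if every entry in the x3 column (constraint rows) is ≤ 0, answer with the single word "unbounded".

Ratios: row 1 (s1): 13/2 = 13/2; row 2 (s2): entry 0 ≤ 0, skip.
Minimum ratio is in the s1 row, so s1 leaves.

s1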